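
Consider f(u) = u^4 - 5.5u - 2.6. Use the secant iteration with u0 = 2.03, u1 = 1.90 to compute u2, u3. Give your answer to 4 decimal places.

f(2.03) = 3.216817, f(1.90) = -0.017900
u2 = 1.900000 − (-0.017900)·(1.900000 − 2.030000) / (-0.017900 − 3.216817) = 1.900000 − (0.002327)/(-3.234717) = 1.900719
f(1.900719) = -0.002108
u3 = 1.900719 − (-0.002108)·(1.900719 − 1.900000) / (-0.002108 − (-0.017900)) = 1.900719 − (-0.000002)/(0.015792) = 1.900815

1.9007, 1.9008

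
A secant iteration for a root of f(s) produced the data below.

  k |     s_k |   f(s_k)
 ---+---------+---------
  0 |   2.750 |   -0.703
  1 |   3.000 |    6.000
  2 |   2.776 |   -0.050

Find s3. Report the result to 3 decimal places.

2.778

s3 = 2.776 − (-0.050)·(2.776 − 3.000) / (-0.050 − 6.000)
   = 2.776 − (0.01120)/(-6.05000) = 2.77785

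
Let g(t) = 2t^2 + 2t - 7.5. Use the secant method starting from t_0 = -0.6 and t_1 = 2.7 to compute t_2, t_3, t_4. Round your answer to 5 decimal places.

0.68710, 1.27765, 1.56097

g(-0.6) = -7.9800000, g(2.7) = 12.4800000
t_2 = 2.7000000 − 12.4800000·(2.7000000 − (-0.6000000)) / (12.4800000 − (-7.9800000)) = 2.7000000 − (41.1840000)/(20.4600000) = 0.6870968
g(0.6870968) = -5.1816025
t_3 = 0.6870968 − (-5.1816025)·(0.6870968 − 2.7000000) / (-5.1816025 − 12.4800000) = 0.6870968 − (10.4300644)/(-17.6616025) = 1.2776471
g(1.2776471) = -1.6799419
t_4 = 1.2776471 − (-1.6799419)·(1.2776471 − 0.6870968) / (-1.6799419 − (-5.1816025)) = 1.2776471 − (-0.9920901)/(3.5016606) = 1.5609670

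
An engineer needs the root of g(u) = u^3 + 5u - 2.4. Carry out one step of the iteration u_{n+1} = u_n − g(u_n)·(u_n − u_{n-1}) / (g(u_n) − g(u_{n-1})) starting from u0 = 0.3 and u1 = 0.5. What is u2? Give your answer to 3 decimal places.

0.459

g(0.3) = -0.87300, g(0.5) = 0.22500
u2 = 0.50000 − 0.22500·(0.50000 − 0.30000) / (0.22500 − (-0.87300)) = 0.50000 − (0.04500)/(1.09800) = 0.45902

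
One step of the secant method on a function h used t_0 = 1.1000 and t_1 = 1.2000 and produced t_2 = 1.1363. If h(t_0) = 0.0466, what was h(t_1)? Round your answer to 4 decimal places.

-0.0818

The secant line through (1.1000, 0.0466) and (1.2000, h(t_1)) crosses zero at t_2 = 1.1363.
So (1.1000, 0.0466), (1.2000, h(t_1)), (1.1363, 0) are collinear:
h(t_1) = 0.0466 · (1.2000 − 1.1363) / (1.1000 − 1.1363) = 0.0466 · (0.063700)/(-0.036300) = -0.081775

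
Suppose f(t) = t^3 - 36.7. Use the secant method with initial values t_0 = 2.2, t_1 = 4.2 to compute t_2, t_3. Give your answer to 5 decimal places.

3.02131, 3.25246

f(2.2) = -26.0520000, f(4.2) = 37.3880000
t_2 = 4.2000000 − 37.3880000·(4.2000000 − 2.2000000) / (37.3880000 − (-26.0520000)) = 4.2000000 − (74.7760000)/(63.4400000) = 3.0213115
f(3.0213115) = -9.1204929
t_3 = 3.0213115 − (-9.1204929)·(3.0213115 − 4.2000000) / (-9.1204929 − 37.3880000) = 3.0213115 − (10.7502203)/(-46.5084929) = 3.2524568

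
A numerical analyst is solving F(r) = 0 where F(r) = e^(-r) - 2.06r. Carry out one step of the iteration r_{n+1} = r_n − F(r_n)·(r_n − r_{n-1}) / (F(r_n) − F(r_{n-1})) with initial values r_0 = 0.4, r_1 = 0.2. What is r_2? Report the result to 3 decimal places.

F(0.4) = -0.15368, F(0.2) = 0.40673
r_2 = 0.20000 − 0.40673·(0.20000 − 0.40000) / (0.40673 − (-0.15368)) = 0.20000 − (-0.08135)/(0.56041) = 0.34515

0.345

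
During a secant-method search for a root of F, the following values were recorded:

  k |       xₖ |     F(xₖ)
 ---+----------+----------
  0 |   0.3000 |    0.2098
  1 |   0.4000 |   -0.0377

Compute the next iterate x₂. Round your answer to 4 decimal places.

0.3848

x₂ = 0.4000 − (-0.0377)·(0.4000 − 0.3000) / (-0.0377 − 0.2098)
   = 0.4000 − (-0.003770)/(-0.247500) = 0.384768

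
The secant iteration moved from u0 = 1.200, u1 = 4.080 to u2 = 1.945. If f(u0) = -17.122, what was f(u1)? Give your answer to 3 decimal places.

49.068

The secant line through (1.200, -17.122) and (4.080, f(u1)) crosses zero at u2 = 1.945.
So (1.200, -17.122), (4.080, f(u1)), (1.945, 0) are collinear:
f(u1) = -17.122 · (4.080 − 1.945) / (1.200 − 1.945) = -17.122 · (2.13500)/(-0.74500) = 49.06774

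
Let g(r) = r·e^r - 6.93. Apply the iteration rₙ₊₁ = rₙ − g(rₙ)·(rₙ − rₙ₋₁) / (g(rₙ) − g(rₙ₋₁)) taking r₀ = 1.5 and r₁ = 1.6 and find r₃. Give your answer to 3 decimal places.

1.518

g(1.5) = -0.20747, g(1.6) = 0.99485
r₂ = 1.60000 − 0.99485·(1.60000 − 1.50000) / (0.99485 − (-0.20747)) = 1.60000 − (0.09949)/(1.20232) = 1.51726
g(1.51726) = -0.01178
r₃ = 1.51726 − (-0.01178)·(1.51726 − 1.60000) / (-0.01178 − 0.99485) = 1.51726 − (0.00097)/(-1.00663) = 1.51822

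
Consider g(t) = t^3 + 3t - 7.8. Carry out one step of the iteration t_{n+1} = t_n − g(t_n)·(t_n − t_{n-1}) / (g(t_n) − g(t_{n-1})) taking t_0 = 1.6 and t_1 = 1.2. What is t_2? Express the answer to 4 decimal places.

g(1.6) = 1.096000, g(1.2) = -2.472000
t_2 = 1.200000 − (-2.472000)·(1.200000 − 1.600000) / (-2.472000 − 1.096000) = 1.200000 − (0.988800)/(-3.568000) = 1.477130

1.4771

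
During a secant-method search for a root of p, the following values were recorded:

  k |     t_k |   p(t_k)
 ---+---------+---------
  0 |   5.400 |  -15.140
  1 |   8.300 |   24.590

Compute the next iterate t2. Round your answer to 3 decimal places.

6.505

t2 = 8.300 − 24.590·(8.300 − 5.400) / (24.590 − (-15.140))
   = 8.300 − (71.31100)/(39.73000) = 6.50511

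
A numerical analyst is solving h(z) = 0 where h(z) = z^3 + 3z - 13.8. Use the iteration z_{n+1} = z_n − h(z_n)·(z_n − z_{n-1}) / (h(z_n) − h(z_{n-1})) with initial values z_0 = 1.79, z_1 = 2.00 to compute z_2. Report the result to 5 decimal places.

1.98549

h(1.79) = -2.6946610, h(2.00) = 0.2000000
z_2 = 2.0000000 − 0.2000000·(2.0000000 − 1.7900000) / (0.2000000 − (-2.6946610)) = 2.0000000 − (0.0420000)/(2.8946610) = 1.9854905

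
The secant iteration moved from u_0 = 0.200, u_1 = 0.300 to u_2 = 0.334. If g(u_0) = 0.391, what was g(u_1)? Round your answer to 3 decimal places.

The secant line through (0.200, 0.391) and (0.300, g(u_1)) crosses zero at u_2 = 0.334.
So (0.200, 0.391), (0.300, g(u_1)), (0.334, 0) are collinear:
g(u_1) = 0.391 · (0.300 − 0.334) / (0.200 − 0.334) = 0.391 · (-0.03400)/(-0.13400) = 0.09921

0.099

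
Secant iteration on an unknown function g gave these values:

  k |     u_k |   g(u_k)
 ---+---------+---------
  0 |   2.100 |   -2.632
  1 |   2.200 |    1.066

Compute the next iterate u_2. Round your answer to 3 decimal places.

2.171

u_2 = 2.200 − 1.066·(2.200 − 2.100) / (1.066 − (-2.632))
   = 2.200 − (0.10660)/(3.69800) = 2.17117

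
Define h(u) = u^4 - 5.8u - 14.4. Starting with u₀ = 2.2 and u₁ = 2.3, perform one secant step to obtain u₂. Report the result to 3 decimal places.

2.294

h(2.2) = -3.73440, h(2.3) = 0.24410
u₂ = 2.30000 − 0.24410·(2.30000 − 2.20000) / (0.24410 − (-3.73440)) = 2.30000 − (0.02441)/(3.97850) = 2.29386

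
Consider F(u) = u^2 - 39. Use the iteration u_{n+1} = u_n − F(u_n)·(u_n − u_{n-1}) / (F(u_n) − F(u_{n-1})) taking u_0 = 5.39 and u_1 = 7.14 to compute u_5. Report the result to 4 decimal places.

6.2450

F(5.39) = -9.947900, F(7.14) = 11.979600
u_2 = 7.140000 − 11.979600·(7.140000 − 5.390000) / (11.979600 − (-9.947900)) = 7.140000 − (20.964300)/(21.927500) = 6.183927
F(6.183927) = -0.759052
u_3 = 6.183927 − (-0.759052)·(6.183927 − 7.140000) / (-0.759052 − 11.979600) = 6.183927 − (0.725710)/(-12.738652) = 6.240896
F(6.240896) = -0.051221
u_4 = 6.240896 − (-0.051221)·(6.240896 − 6.183927) / (-0.051221 − (-0.759052)) = 6.240896 − (-0.002918)/(0.707831) = 6.245018
F(6.245018) = 0.000252
u_5 = 6.245018 − 0.000252·(6.245018 − 6.240896) / (0.000252 − (-0.051221)) = 6.245018 − (0.000001)/(0.051473) = 6.244998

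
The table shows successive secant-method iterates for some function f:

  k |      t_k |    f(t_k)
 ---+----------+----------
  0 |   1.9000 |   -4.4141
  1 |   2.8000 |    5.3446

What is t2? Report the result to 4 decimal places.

2.3071

t2 = 2.8000 − 5.3446·(2.8000 − 1.9000) / (5.3446 − (-4.4141))
   = 2.8000 − (4.810140)/(9.758700) = 2.307092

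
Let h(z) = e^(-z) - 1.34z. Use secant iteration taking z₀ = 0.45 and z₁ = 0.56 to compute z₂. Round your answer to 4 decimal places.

h(0.45) = 0.034628, h(0.56) = -0.179191
z₂ = 0.560000 − (-0.179191)·(0.560000 − 0.450000) / (-0.179191 − 0.034628) = 0.560000 − (-0.019711)/(-0.213819) = 0.467815

0.4678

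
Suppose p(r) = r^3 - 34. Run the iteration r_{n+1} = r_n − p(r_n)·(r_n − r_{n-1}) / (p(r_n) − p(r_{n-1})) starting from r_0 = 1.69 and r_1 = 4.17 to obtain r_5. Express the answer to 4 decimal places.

3.2388

p(1.69) = -29.173191, p(4.17) = 38.511713
r_2 = 4.170000 − 38.511713·(4.170000 − 1.690000) / (38.511713 − (-29.173191)) = 4.170000 − (95.509048)/(67.684904) = 2.758917
p(2.758917) = -13.000174
r_3 = 2.758917 − (-13.000174)·(2.758917 − 4.170000) / (-13.000174 − 38.511713) = 2.758917 − (18.344331)/(-51.511887) = 3.115035
p(3.115035) = -3.773437
r_4 = 3.115035 − (-3.773437)·(3.115035 − 2.758917) / (-3.773437 − (-13.000174)) = 3.115035 − (-1.343790)/(9.226737) = 3.260676
p(3.260676) = 0.667528
r_5 = 3.260676 − 0.667528·(3.260676 − 3.115035) / (0.667528 − (-3.773437)) = 3.260676 − (0.097219)/(4.440965) = 3.238784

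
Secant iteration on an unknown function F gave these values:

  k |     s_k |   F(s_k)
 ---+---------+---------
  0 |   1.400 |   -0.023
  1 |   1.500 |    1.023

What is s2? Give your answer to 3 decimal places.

1.402

s2 = 1.500 − 1.023·(1.500 − 1.400) / (1.023 − (-0.023))
   = 1.500 − (0.10230)/(1.04600) = 1.40220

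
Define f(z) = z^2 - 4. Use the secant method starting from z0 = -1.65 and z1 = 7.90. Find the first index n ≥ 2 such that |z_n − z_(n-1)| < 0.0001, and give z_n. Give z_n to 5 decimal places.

f(-1.65) = -1.2775000, f(7.90) = 58.4100000
z2 = 7.9000000 − 58.4100000·(9.5500000)/(59.6875000) = -1.4456000;  |Δ| = 9.3456000
f(-1.4456000) = -1.9102406
z3 = -1.4456000 − (-1.9102406)·(-9.3456000)/(-60.3202406) = -1.1496406;  |Δ| = 0.2959594
f(-1.1496406) = -2.6783266
z4 = -1.1496406 − (-2.6783266)·(0.2959594)/(-0.7680860) = -2.1816553;  |Δ| = 1.0320148
f(-2.1816553) = 0.7596200
z5 = -2.1816553 − 0.7596200·(-1.0320148)/(3.4379466) = -1.9536300;  |Δ| = 0.2280254
f(-1.9536300) = -0.1833300
z6 = -1.9536300 − (-0.1833300)·(0.2280254)/(-0.9429500) = -1.9979631;  |Δ| = 0.0443331
f(-1.9979631) = -0.0081436
z7 = -1.9979631 − (-0.0081436)·(-0.0443331)/(0.1751863) = -2.0000239;  |Δ| = 0.0020609
f(-2.0000239) = 0.0000956
z8 = -2.0000239 − 0.0000956·(-0.0020609)/(0.0082393) = -2.0000000;  |Δ| = 0.0000239
|z8 − z7| = 0.0000239 < 0.0001

n = 8, z_n = -2.00000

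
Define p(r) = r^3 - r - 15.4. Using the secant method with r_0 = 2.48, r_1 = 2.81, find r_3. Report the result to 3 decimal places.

2.621

p(2.48) = -2.62701, p(2.81) = 3.97804
r_2 = 2.81000 − 3.97804·(2.81000 − 2.48000) / (3.97804 − (-2.62701)) = 2.81000 − (1.31275)/(6.60505) = 2.61125
p(2.61125) = -0.20611
r_3 = 2.61125 − (-0.20611)·(2.61125 − 2.81000) / (-0.20611 − 3.97804) = 2.61125 − (0.04096)/(-4.18415) = 2.62104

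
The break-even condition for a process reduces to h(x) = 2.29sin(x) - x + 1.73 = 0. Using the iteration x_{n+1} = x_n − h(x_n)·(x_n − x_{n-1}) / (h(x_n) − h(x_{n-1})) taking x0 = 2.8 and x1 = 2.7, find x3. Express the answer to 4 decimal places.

2.7028

h(2.8) = -0.302877, h(2.7) = 0.008700
x2 = 2.700000 − 0.008700·(2.700000 − 2.800000) / (0.008700 − (-0.302877)) = 2.700000 − (-0.000870)/(0.311577) = 2.702792
h(2.702792) = 0.000123
x3 = 2.702792 − 0.000123·(2.702792 − 2.700000) / (0.000123 − 0.008700) = 2.702792 − (0.000000)/(-0.008577) = 2.702832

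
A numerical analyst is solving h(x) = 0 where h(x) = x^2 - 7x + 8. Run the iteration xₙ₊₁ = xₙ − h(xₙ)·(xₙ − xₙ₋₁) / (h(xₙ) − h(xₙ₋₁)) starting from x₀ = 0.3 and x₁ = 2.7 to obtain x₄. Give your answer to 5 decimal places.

h(0.3) = 5.9900000, h(2.7) = -3.6100000
x₂ = 2.7000000 − (-3.6100000)·(2.7000000 − 0.3000000) / (-3.6100000 − 5.9900000) = 2.7000000 − (-8.6640000)/(-9.6000000) = 1.7975000
h(1.7975000) = -1.3514937
x₃ = 1.7975000 − (-1.3514937)·(1.7975000 − 2.7000000) / (-1.3514937 − (-3.6100000)) = 1.7975000 − (1.2197231)/(2.2585063) = 1.2574426
h(1.2574426) = 0.7790639
x₄ = 1.2574426 − 0.7790639·(1.2574426 − 1.7975000) / (0.7790639 − (-1.3514937)) = 1.2574426 − (-0.4207392)/(2.1305576) = 1.4549210

1.45492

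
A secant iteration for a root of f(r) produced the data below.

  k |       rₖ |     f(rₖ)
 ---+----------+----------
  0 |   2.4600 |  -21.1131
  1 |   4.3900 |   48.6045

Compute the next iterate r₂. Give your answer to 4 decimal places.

r₂ = 4.3900 − 48.6045·(4.3900 − 2.4600) / (48.6045 − (-21.1131))
   = 4.3900 − (93.806685)/(69.717600) = 3.044476

3.0445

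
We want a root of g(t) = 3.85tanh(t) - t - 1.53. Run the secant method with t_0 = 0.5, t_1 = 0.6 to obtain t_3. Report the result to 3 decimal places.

g(0.5) = -0.25085, g(0.6) = -0.06236
t_2 = 0.60000 − (-0.06236)·(0.60000 − 0.50000) / (-0.06236 − (-0.25085)) = 0.60000 − (-0.00624)/(0.18849) = 0.63308
g(0.63308) = -0.00642
t_3 = 0.63308 − (-0.00642)·(0.63308 − 0.60000) / (-0.00642 − (-0.06236)) = 0.63308 − (-0.00021)/(0.05594) = 0.63688

0.637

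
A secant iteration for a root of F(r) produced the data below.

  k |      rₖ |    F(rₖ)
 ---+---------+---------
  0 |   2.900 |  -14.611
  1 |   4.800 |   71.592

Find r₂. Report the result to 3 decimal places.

3.222

r₂ = 4.800 − 71.592·(4.800 − 2.900) / (71.592 − (-14.611))
   = 4.800 − (136.02480)/(86.20300) = 3.22204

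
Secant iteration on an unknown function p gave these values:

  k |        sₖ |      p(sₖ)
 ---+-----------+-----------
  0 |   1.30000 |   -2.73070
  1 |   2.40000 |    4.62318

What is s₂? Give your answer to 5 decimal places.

1.70846

s₂ = 2.40000 − 4.62318·(2.40000 − 1.30000) / (4.62318 − (-2.73070))
   = 2.40000 − (5.0854980)/(7.3538800) = 1.7084606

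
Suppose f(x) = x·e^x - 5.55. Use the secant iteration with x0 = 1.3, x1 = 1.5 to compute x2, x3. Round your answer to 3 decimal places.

f(1.3) = -0.77991, f(1.5) = 1.17253
x2 = 1.50000 − 1.17253·(1.50000 − 1.30000) / (1.17253 − (-0.77991)) = 1.50000 − (0.23451)/(1.95245) = 1.37989
f(1.37989) = -0.06567
x3 = 1.37989 − (-0.06567)·(1.37989 − 1.50000) / (-0.06567 − 1.17253) = 1.37989 − (0.00789)/(-1.23820) = 1.38626

1.380, 1.386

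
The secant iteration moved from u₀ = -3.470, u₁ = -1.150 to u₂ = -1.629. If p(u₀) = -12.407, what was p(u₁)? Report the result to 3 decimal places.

The secant line through (-3.470, -12.407) and (-1.150, p(u₁)) crosses zero at u₂ = -1.629.
So (-3.470, -12.407), (-1.150, p(u₁)), (-1.629, 0) are collinear:
p(u₁) = -12.407 · (-1.150 − (-1.629)) / (-3.470 − (-1.629)) = -12.407 · (0.47900)/(-1.84100) = 3.22811

3.228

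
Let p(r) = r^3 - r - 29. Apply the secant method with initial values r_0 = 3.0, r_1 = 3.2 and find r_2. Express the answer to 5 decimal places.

p(3.0) = -5.0000000, p(3.2) = 0.5680000
r_2 = 3.2000000 − 0.5680000·(3.2000000 − 3.0000000) / (0.5680000 − (-5.0000000)) = 3.2000000 − (0.1136000)/(5.5680000) = 3.1795977

3.17960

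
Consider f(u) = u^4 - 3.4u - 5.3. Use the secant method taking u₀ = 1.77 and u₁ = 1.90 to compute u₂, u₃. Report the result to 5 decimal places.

f(1.77) = -1.5029376, f(1.90) = 1.2721000
u₂ = 1.9000000 − 1.2721000·(1.9000000 − 1.7700000) / (1.2721000 − (-1.5029376)) = 1.9000000 − (0.1653730)/(2.7750376) = 1.8404069
f(1.8404069) = -0.0849529
u₃ = 1.8404069 − (-0.0849529)·(1.8404069 − 1.9000000) / (-0.0849529 − 1.2721000) = 1.8404069 − (0.0050626)/(-1.3570529) = 1.8441375

1.84041, 1.84414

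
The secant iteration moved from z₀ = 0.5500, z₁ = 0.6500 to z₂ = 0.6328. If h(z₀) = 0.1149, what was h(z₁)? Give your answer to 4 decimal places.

The secant line through (0.5500, 0.1149) and (0.6500, h(z₁)) crosses zero at z₂ = 0.6328.
So (0.5500, 0.1149), (0.6500, h(z₁)), (0.6328, 0) are collinear:
h(z₁) = 0.1149 · (0.6500 − 0.6328) / (0.5500 − 0.6328) = 0.1149 · (0.017200)/(-0.082800) = -0.023868

-0.0239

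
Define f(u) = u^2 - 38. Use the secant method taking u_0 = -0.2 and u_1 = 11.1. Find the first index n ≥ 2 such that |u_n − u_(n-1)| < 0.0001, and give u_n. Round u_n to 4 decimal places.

f(-0.2) = -37.960000, f(11.1) = 85.210000
u_2 = 11.100000 − 85.210000·(11.300000)/(123.170000) = 3.282569;  |Δ| = 7.817431
f(3.282569) = -27.224742
u_3 = 3.282569 − (-27.224742)·(-7.817431)/(-112.434742) = 5.175467;  |Δ| = 1.892898
f(5.175467) = -11.214539
u_4 = 5.175467 − (-11.214539)·(1.892898)/(16.010203) = 6.501371;  |Δ| = 1.325903
f(6.501371) = 4.267820
u_5 = 6.501371 − 4.267820·(1.325903)/(15.482359) = 6.135876;  |Δ| = 0.365495
f(6.135876) = -0.351024
u_6 = 6.135876 − (-0.351024)·(-0.365495)/(-4.618845) = 6.163653;  |Δ| = 0.027777
f(6.163653) = -0.009381
u_7 = 6.163653 − (-0.009381)·(0.027777)/(0.341643) = 6.164416;  |Δ| = 0.000763
f(6.164416) = 0.000022
u_8 = 6.164416 − 0.000022·(0.000763)/(0.009403) = 6.164414;  |Δ| = 0.000002
|u_8 − u_7| = 0.000002 < 0.0001

n = 8, u_n = 6.1644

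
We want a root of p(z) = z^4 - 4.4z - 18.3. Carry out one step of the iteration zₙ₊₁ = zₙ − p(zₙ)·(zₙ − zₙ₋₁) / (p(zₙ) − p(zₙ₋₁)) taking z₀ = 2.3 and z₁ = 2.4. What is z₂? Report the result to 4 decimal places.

2.3092

p(2.3) = -0.435900, p(2.4) = 4.317600
z₂ = 2.400000 − 4.317600·(2.400000 − 2.300000) / (4.317600 − (-0.435900)) = 2.400000 − (0.431760)/(4.753500) = 2.309170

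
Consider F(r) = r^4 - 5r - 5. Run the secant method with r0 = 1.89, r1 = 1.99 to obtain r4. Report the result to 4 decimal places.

F(1.89) = -1.690102, F(1.99) = 0.732392
r2 = 1.990000 − 0.732392·(1.990000 − 1.890000) / (0.732392 − (-1.690102)) = 1.990000 − (0.073239)/(2.422494) = 1.959767
F(1.959767) = -0.047960
r3 = 1.959767 − (-0.047960)·(1.959767 − 1.990000) / (-0.047960 − 0.732392) = 1.959767 − (0.001450)/(-0.780352) = 1.961625
F(1.961625) = -0.001228
r4 = 1.961625 − (-0.001228)·(1.961625 − 1.959767) / (-0.001228 − (-0.047960)) = 1.961625 − (-0.000002)/(0.046732) = 1.961674

1.9617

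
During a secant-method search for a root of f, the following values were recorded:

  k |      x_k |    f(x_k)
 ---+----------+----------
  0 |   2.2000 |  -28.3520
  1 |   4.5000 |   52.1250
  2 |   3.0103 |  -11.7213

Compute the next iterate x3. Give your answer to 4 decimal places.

3.2838

x3 = 3.0103 − (-11.7213)·(3.0103 − 4.5000) / (-11.7213 − 52.1250)
   = 3.0103 − (17.461221)/(-63.846300) = 3.283788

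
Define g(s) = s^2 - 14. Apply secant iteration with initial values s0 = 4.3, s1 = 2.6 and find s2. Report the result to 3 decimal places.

3.649

g(4.3) = 4.49000, g(2.6) = -7.24000
s2 = 2.60000 − (-7.24000)·(2.60000 − 4.30000) / (-7.24000 − 4.49000) = 2.60000 − (12.30800)/(-11.73000) = 3.64928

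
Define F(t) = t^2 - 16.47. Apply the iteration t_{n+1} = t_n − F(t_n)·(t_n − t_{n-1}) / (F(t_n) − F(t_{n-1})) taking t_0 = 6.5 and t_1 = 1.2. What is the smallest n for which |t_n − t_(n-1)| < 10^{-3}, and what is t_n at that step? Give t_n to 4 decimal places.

n = 7, t_n = 4.0583

F(6.5) = 25.780000, F(1.2) = -15.030000
t_2 = 1.200000 − (-15.030000)·(-5.300000)/(-40.810000) = 3.151948;  |Δ| = 1.951948
F(3.151948) = -6.535223
t_3 = 3.151948 − (-6.535223)·(1.951948)/(8.494777) = 4.653626;  |Δ| = 1.501678
F(4.653626) = 5.186233
t_4 = 4.653626 − 5.186233·(1.501678)/(11.721456) = 3.989199;  |Δ| = 0.664427
F(3.989199) = -0.556292
t_5 = 3.989199 − (-0.556292)·(-0.664427)/(-5.742525) = 4.053564;  |Δ| = 0.064365
F(4.053564) = -0.038623
t_6 = 4.053564 − (-0.038623)·(0.064365)/(0.517669) = 4.058366;  |Δ| = 0.004802
F(4.058366) = 0.000332
t_7 = 4.058366 − 0.000332·(0.004802)/(0.038955) = 4.058325;  |Δ| = 0.000041
|t_7 − t_6| = 0.000041 < 10^{-3}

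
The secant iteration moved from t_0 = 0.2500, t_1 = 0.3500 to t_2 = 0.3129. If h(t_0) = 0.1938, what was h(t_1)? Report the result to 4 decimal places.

The secant line through (0.2500, 0.1938) and (0.3500, h(t_1)) crosses zero at t_2 = 0.3129.
So (0.2500, 0.1938), (0.3500, h(t_1)), (0.3129, 0) are collinear:
h(t_1) = 0.1938 · (0.3500 − 0.3129) / (0.2500 − 0.3129) = 0.1938 · (0.037100)/(-0.062900) = -0.114308

-0.1143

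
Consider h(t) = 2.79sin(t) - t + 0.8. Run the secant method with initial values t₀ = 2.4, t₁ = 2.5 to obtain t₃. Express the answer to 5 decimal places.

2.49062

h(2.4) = 0.2845423, h(2.5) = -0.0302627
t₂ = 2.5000000 − (-0.0302627)·(2.5000000 − 2.4000000) / (-0.0302627 − 0.2845423) = 2.5000000 − (-0.0030263)/(-0.3148050) = 2.4903868
h(2.4903868) = 0.0007602
t₃ = 2.4903868 − 0.0007602·(2.4903868 − 2.5000000) / (0.0007602 − (-0.0302627)) = 2.4903868 − (-0.0000073)/(0.0310229) = 2.4906224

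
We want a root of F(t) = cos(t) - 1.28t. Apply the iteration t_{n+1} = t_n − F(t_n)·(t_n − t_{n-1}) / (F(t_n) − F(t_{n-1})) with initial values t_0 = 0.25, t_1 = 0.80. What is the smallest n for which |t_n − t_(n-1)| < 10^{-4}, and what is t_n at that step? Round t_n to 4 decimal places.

n = 5, t_n = 0.6309

F(0.25) = 0.648912, F(0.80) = -0.327293
t_2 = 0.800000 − (-0.327293)·(0.550000)/(-0.976206) = 0.615601;  |Δ| = 0.184399
F(0.615601) = 0.028457
t_3 = 0.615601 − 0.028457·(-0.184399)/(0.355750) = 0.630351;  |Δ| = 0.014750
F(0.630351) = 0.000970
t_4 = 0.630351 − 0.000970·(0.014750)/(-0.027487) = 0.630872;  |Δ| = 0.000521
F(0.630872) = -0.000003
t_5 = 0.630872 − (-0.000003)·(0.000521)/(-0.000974) = 0.630871;  |Δ| = 0.000002
|t_5 − t_4| = 0.000002 < 10^{-4}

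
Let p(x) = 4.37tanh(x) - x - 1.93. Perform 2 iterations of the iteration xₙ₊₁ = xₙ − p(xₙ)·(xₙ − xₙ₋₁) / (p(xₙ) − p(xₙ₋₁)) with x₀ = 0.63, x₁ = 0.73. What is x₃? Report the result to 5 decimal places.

0.69371

p(0.63) = -0.1213118, p(0.73) = 0.0627956
x₂ = 0.7300000 − 0.0627956·(0.7300000 − 0.6300000) / (0.0627956 − (-0.1213118)) = 0.7300000 − (0.0062796)/(0.1841074) = 0.6958919
p(0.6958919) = 0.0037718
x₃ = 0.6958919 − 0.0037718·(0.6958919 − 0.7300000) / (0.0037718 − 0.0627956) = 0.6958919 − (-0.0001287)/(-0.0590237) = 0.6937122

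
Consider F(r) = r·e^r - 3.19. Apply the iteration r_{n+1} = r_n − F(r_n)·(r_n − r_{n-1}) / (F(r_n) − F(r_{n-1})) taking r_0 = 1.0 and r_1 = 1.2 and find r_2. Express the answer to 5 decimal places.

1.07453

F(1.0) = -0.4717182, F(1.2) = 0.7941403
r_2 = 1.2000000 − 0.7941403·(1.2000000 − 1.0000000) / (0.7941403 − (-0.4717182)) = 1.2000000 − (0.1588281)/(1.2658585) = 1.0745294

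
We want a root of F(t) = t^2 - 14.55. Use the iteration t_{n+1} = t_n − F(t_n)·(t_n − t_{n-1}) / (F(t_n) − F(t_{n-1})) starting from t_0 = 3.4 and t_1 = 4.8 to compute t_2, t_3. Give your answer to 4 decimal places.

F(3.4) = -2.990000, F(4.8) = 8.490000
t_2 = 4.800000 − 8.490000·(4.800000 − 3.400000) / (8.490000 − (-2.990000)) = 4.800000 − (11.886000)/(11.480000) = 3.764634
F(3.764634) = -0.377530
t_3 = 3.764634 − (-0.377530)·(3.764634 − 4.800000) / (-0.377530 − 8.490000) = 3.764634 − (0.390881)/(-8.867530) = 3.808714

3.7646, 3.8087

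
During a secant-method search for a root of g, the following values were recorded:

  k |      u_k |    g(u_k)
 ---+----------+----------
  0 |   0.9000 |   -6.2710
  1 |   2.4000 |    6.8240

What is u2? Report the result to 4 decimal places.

u2 = 2.4000 − 6.8240·(2.4000 − 0.9000) / (6.8240 − (-6.2710))
   = 2.4000 − (10.236000)/(13.095000) = 1.618328

1.6183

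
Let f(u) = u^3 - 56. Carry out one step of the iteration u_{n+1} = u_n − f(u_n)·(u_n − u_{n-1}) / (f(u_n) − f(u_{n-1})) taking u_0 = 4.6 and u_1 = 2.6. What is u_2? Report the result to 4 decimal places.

3.5635

f(4.6) = 41.336000, f(2.6) = -38.424000
u_2 = 2.600000 − (-38.424000)·(2.600000 − 4.600000) / (-38.424000 − 41.336000) = 2.600000 − (76.848000)/(-79.760000) = 3.563490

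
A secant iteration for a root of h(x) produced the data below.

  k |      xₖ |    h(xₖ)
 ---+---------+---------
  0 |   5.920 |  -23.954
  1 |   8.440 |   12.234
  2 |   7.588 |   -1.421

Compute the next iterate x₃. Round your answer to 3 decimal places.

7.677

x₃ = 7.588 − (-1.421)·(7.588 − 8.440) / (-1.421 − 12.234)
   = 7.588 − (1.21069)/(-13.65500) = 7.67666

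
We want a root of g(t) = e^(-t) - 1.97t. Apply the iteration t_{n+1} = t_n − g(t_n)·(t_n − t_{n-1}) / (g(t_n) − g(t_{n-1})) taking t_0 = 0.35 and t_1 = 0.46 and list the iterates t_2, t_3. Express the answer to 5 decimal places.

g(0.35) = 0.0151881, g(0.46) = -0.2749164
t_2 = 0.4600000 − (-0.2749164)·(0.4600000 − 0.3500000) / (-0.2749164 − 0.0151881) = 0.4600000 − (-0.0302408)/(-0.2901044) = 0.3557589
g(0.3557589) = -0.0002036
t_3 = 0.3557589 − (-0.0002036)·(0.3557589 − 0.4600000) / (-0.0002036 − (-0.2749164)) = 0.3557589 − (0.0000212)/(0.2747128) = 0.3556817

0.35576, 0.35568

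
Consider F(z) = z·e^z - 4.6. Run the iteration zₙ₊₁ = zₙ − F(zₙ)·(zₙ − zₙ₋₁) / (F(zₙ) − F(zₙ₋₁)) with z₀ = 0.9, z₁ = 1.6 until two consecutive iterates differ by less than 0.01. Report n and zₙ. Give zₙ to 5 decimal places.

n = 5, zₙ = 1.27953

F(0.9) = -2.3863572, F(1.6) = 3.3248519
z₂ = 1.6000000 − 3.3248519·(0.7000000)/(5.7112091) = 1.1924862;  |Δ| = 0.4075138
F(1.1924862) = -0.6704432
z₃ = 1.1924862 − (-0.6704432)·(-0.4075138)/(-3.9952951) = 1.2608704;  |Δ| = 0.0683841
F(1.2608704) = -0.1510298
z₄ = 1.2608704 − (-0.1510298)·(0.0683841)/(0.5194134) = 1.2807544;  |Δ| = 0.0198841
F(1.2807544) = 0.0098889
z₅ = 1.2807544 − 0.0098889·(0.0198841)/(0.1609187) = 1.2795325;  |Δ| = 0.0012219
|z₅ − z₄| = 0.0012219 < 0.01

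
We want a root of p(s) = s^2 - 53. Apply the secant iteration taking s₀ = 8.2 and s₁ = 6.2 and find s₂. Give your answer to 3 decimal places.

7.211

p(8.2) = 14.24000, p(6.2) = -14.56000
s₂ = 6.20000 − (-14.56000)·(6.20000 − 8.20000) / (-14.56000 − 14.24000) = 6.20000 − (29.12000)/(-28.80000) = 7.21111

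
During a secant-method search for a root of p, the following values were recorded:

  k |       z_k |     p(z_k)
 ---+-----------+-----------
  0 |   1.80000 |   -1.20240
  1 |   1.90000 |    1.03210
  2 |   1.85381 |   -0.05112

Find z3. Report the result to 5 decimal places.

z3 = 1.85381 − (-0.05112)·(1.85381 − 1.90000) / (-0.05112 − 1.03210)
   = 1.85381 − (0.0023612)/(-1.0832200) = 1.8559898

1.85599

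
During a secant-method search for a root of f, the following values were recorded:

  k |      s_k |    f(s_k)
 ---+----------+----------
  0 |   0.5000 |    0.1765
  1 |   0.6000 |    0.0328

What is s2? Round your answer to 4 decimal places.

s2 = 0.6000 − 0.0328·(0.6000 − 0.5000) / (0.0328 − 0.1765)
   = 0.6000 − (0.003280)/(-0.143700) = 0.622825

0.6228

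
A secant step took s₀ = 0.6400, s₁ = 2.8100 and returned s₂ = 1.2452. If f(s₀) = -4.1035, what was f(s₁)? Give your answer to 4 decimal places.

The secant line through (0.6400, -4.1035) and (2.8100, f(s₁)) crosses zero at s₂ = 1.2452.
So (0.6400, -4.1035), (2.8100, f(s₁)), (1.2452, 0) are collinear:
f(s₁) = -4.1035 · (2.8100 − 1.2452) / (0.6400 − 1.2452) = -4.1035 · (1.564800)/(-0.605200) = 10.609975

10.6100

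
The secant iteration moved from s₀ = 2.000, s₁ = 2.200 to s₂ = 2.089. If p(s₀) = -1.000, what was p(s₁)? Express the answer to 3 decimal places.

1.247

The secant line through (2.000, -1.000) and (2.200, p(s₁)) crosses zero at s₂ = 2.089.
So (2.000, -1.000), (2.200, p(s₁)), (2.089, 0) are collinear:
p(s₁) = -1.000 · (2.200 − 2.089) / (2.000 − 2.089) = -1.000 · (0.11100)/(-0.08900) = 1.24719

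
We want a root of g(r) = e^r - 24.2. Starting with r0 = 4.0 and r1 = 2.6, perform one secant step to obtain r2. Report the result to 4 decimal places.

2.9654

g(4.0) = 30.398150, g(2.6) = -10.736262
r2 = 2.600000 − (-10.736262)·(2.600000 − 4.000000) / (-10.736262 − 30.398150) = 2.600000 − (15.030767)/(-41.134412) = 2.965406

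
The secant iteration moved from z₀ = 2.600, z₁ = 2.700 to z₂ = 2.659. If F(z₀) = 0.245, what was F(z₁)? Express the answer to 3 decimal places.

-0.170

The secant line through (2.600, 0.245) and (2.700, F(z₁)) crosses zero at z₂ = 2.659.
So (2.600, 0.245), (2.700, F(z₁)), (2.659, 0) are collinear:
F(z₁) = 0.245 · (2.700 − 2.659) / (2.600 − 2.659) = 0.245 · (0.04100)/(-0.05900) = -0.17025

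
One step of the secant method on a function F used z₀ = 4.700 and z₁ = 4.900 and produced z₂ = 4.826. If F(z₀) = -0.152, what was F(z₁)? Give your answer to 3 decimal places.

The secant line through (4.700, -0.152) and (4.900, F(z₁)) crosses zero at z₂ = 4.826.
So (4.700, -0.152), (4.900, F(z₁)), (4.826, 0) are collinear:
F(z₁) = -0.152 · (4.900 − 4.826) / (4.700 − 4.826) = -0.152 · (0.07400)/(-0.12600) = 0.08927

0.089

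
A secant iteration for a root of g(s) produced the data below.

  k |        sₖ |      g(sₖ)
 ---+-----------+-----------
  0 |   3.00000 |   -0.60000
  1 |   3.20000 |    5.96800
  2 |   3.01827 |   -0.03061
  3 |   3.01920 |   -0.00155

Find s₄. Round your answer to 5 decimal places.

s₄ = 3.01920 − (-0.00155)·(3.01920 − 3.01827) / (-0.00155 − (-0.03061))
   = 3.01920 − (-0.0000014)/(0.0290600) = 3.0192496

3.01925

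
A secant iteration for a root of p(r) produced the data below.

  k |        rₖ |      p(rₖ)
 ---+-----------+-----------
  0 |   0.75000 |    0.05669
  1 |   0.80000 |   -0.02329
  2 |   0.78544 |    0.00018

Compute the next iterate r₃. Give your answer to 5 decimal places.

r₃ = 0.78544 − 0.00018·(0.78544 − 0.80000) / (0.00018 − (-0.02329))
   = 0.78544 − (-0.0000026)/(0.0234700) = 0.7855517

0.78555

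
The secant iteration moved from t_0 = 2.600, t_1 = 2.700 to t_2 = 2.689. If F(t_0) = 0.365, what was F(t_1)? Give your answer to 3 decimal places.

The secant line through (2.600, 0.365) and (2.700, F(t_1)) crosses zero at t_2 = 2.689.
So (2.600, 0.365), (2.700, F(t_1)), (2.689, 0) are collinear:
F(t_1) = 0.365 · (2.700 − 2.689) / (2.600 − 2.689) = 0.365 · (0.01100)/(-0.08900) = -0.04511

-0.045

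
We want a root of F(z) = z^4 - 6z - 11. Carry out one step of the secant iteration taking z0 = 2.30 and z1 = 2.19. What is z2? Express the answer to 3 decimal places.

2.219

F(2.30) = 3.18410, F(2.19) = -1.13742
z2 = 2.19000 − (-1.13742)·(2.19000 − 2.30000) / (-1.13742 − 3.18410) = 2.19000 − (0.12512)/(-4.32152) = 2.21895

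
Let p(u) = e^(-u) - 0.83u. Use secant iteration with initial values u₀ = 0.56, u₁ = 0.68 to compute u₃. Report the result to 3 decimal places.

0.637

p(0.56) = 0.10641, p(0.68) = -0.05778
u₂ = 0.68000 − (-0.05778)·(0.68000 − 0.56000) / (-0.05778 − 0.10641) = 0.68000 − (-0.00693)/(-0.16419) = 0.63777
p(0.63777) = -0.00088
u₃ = 0.63777 − (-0.00088)·(0.63777 − 0.68000) / (-0.00088 − (-0.05778)) = 0.63777 − (0.00004)/(0.05690) = 0.63712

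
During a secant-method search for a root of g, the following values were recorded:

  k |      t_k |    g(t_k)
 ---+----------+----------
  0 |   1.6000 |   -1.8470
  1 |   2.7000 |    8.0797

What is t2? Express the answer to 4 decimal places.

1.8047

t2 = 2.7000 − 8.0797·(2.7000 − 1.6000) / (8.0797 − (-1.8470))
   = 2.7000 − (8.887670)/(9.926700) = 1.804670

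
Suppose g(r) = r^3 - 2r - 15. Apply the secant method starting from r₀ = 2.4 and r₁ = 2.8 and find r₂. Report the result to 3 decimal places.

g(2.4) = -5.97600, g(2.8) = 1.35200
r₂ = 2.80000 − 1.35200·(2.80000 − 2.40000) / (1.35200 − (-5.97600)) = 2.80000 − (0.54080)/(7.32800) = 2.72620

2.726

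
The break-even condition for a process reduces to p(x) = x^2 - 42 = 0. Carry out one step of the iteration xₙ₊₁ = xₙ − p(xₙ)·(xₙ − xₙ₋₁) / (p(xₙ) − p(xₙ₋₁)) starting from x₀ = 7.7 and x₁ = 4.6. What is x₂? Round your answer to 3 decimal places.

p(7.7) = 17.29000, p(4.6) = -20.84000
x₂ = 4.60000 − (-20.84000)·(4.60000 − 7.70000) / (-20.84000 − 17.29000) = 4.60000 − (64.60400)/(-38.13000) = 6.29431

6.294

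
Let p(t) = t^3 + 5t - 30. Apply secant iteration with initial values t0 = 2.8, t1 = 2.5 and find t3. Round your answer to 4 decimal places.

2.5772

p(2.8) = 5.952000, p(2.5) = -1.875000
t2 = 2.500000 − (-1.875000)·(2.500000 − 2.800000) / (-1.875000 − 5.952000) = 2.500000 − (0.562500)/(-7.827000) = 2.571867
p(2.571867) = -0.129061
t3 = 2.571867 − (-0.129061)·(2.571867 − 2.500000) / (-0.129061 − (-1.875000)) = 2.571867 − (-0.009275)/(1.745939) = 2.577179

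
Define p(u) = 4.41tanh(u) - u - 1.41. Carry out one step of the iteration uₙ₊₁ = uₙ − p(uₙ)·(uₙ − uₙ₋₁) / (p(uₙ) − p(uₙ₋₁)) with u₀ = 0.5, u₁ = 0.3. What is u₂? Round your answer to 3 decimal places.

p(0.5) = 0.12794, p(0.3) = -0.42531
u₂ = 0.30000 − (-0.42531)·(0.30000 − 0.50000) / (-0.42531 − 0.12794) = 0.30000 − (0.08506)/(-0.55325) = 0.45375

0.454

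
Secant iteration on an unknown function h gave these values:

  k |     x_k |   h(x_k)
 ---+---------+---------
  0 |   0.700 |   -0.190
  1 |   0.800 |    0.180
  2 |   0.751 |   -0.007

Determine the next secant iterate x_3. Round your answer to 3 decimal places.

x_3 = 0.751 − (-0.007)·(0.751 − 0.800) / (-0.007 − 0.180)
   = 0.751 − (0.00034)/(-0.18700) = 0.75283

0.753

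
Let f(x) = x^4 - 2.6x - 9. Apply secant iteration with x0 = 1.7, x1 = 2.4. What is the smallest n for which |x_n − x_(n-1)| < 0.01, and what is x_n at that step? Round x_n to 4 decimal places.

f(1.7) = -5.067900, f(2.4) = 17.937600
x2 = 2.400000 − 17.937600·(0.700000)/(23.005500) = 1.854204;  |Δ| = 0.545796
f(1.854204) = -2.000598
x3 = 1.854204 − (-2.000598)·(-0.545796)/(-19.938198) = 1.908969;  |Δ| = 0.054765
f(1.908969) = -0.683404
x4 = 1.908969 − (-0.683404)·(0.054765)/(1.317194) = 1.937383;  |Δ| = 0.028414
f(1.937383) = 0.051207
x5 = 1.937383 − 0.051207·(0.028414)/(0.734611) = 1.935402;  |Δ| = 0.001981
|x5 − x4| = 0.001981 < 0.01

n = 5, x_n = 1.9354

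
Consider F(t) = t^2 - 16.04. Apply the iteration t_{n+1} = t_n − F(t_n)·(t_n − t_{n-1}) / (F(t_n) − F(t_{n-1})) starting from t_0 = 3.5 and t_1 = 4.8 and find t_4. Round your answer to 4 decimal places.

4.0050

F(3.5) = -3.790000, F(4.8) = 7.000000
t_2 = 4.800000 − 7.000000·(4.800000 − 3.500000) / (7.000000 − (-3.790000)) = 4.800000 − (9.100000)/(10.790000) = 3.956627
F(3.956627) = -0.385107
t_3 = 3.956627 − (-0.385107)·(3.956627 − 4.800000) / (-0.385107 − 7.000000) = 3.956627 − (0.324789)/(-7.385107) = 4.000605
F(4.000605) = -0.035156
t_4 = 4.000605 − (-0.035156)·(4.000605 − 3.956627) / (-0.035156 − (-0.385107)) = 4.000605 − (-0.001546)/(0.349950) = 4.005024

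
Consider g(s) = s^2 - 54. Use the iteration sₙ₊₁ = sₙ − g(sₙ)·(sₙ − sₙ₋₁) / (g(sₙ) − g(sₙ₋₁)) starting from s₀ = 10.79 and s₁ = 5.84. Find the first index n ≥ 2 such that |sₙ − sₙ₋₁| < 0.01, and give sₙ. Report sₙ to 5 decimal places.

n = 5, sₙ = 7.34847

g(10.79) = 62.4241000, g(5.84) = -19.8944000
s₂ = 5.8400000 − (-19.8944000)·(-4.9500000)/(-82.3185000) = 7.0362959;  |Δ| = 1.1962959
g(7.0362959) = -4.4905407
s₃ = 7.0362959 − (-4.4905407)·(1.1962959)/(15.4038593) = 7.3850406;  |Δ| = 0.3487448
g(7.3850406) = 0.5388248
s₄ = 7.3850406 − 0.5388248·(0.3487448)/(5.0293655) = 7.3476776;  |Δ| = 0.0373630
g(7.3476776) = -0.0116342
s₅ = 7.3476776 − (-0.0116342)·(-0.0373630)/(-0.5504590) = 7.3484673;  |Δ| = 0.0007897
|s₅ − s₄| = 0.0007897 < 0.01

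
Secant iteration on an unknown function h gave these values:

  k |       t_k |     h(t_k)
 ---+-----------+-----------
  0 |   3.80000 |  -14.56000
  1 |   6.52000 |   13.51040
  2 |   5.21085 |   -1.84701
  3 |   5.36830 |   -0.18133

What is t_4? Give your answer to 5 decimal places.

5.38544

t_4 = 5.36830 − (-0.18133)·(5.36830 − 5.21085) / (-0.18133 − (-1.84701))
   = 5.36830 − (-0.0285504)/(1.6656800) = 5.3854404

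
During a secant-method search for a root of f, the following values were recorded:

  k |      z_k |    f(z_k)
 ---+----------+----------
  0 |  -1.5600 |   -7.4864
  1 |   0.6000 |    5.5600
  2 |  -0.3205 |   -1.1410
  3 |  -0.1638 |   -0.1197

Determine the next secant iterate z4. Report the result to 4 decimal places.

z4 = -0.1638 − (-0.1197)·(-0.1638 − (-0.3205)) / (-0.1197 − (-1.1410))
   = -0.1638 − (-0.018757)/(1.021300) = -0.145434

-0.1454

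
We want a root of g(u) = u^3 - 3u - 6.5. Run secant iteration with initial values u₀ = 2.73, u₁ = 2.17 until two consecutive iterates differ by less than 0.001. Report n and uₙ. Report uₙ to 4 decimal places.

n = 5, uₙ = 2.3913

g(2.73) = 5.656417, g(2.17) = -2.791687
u₂ = 2.170000 − (-2.791687)·(-0.560000)/(-8.448104) = 2.355053;  |Δ| = 0.185053
g(2.355053) = -0.503392
u₃ = 2.355053 − (-0.503392)·(0.185053)/(2.288295) = 2.395762;  |Δ| = 0.040709
g(2.395762) = 0.063606
u₄ = 2.395762 − 0.063606·(0.040709)/(0.566998) = 2.391195;  |Δ| = 0.004567
g(2.391195) = -0.001179
u₅ = 2.391195 − (-0.001179)·(-0.004567)/(-0.064785) = 2.391278;  |Δ| = 0.000083
|u₅ − u₄| = 0.000083 < 0.001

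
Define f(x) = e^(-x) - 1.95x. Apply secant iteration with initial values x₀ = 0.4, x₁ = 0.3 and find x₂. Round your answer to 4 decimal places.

0.3587

f(0.4) = -0.109680, f(0.3) = 0.155818
x₂ = 0.300000 − 0.155818·(0.300000 − 0.400000) / (0.155818 − (-0.109680)) = 0.300000 − (-0.015582)/(0.265498) = 0.358689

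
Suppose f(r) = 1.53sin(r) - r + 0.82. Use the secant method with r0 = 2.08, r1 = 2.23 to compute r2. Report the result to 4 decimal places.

f(2.08) = 0.075893, f(2.23) = -0.200565
r2 = 2.230000 − (-0.200565)·(2.230000 − 2.080000) / (-0.200565 − 0.075893) = 2.230000 − (-0.030085)/(-0.276459) = 2.121178

2.1212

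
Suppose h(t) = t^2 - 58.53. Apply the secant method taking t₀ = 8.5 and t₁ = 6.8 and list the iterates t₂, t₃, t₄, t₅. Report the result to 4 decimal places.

h(8.5) = 13.720000, h(6.8) = -12.290000
t₂ = 6.800000 − (-12.290000)·(6.800000 − 8.500000) / (-12.290000 − 13.720000) = 6.800000 − (20.893000)/(-26.010000) = 7.603268
h(7.603268) = -0.720316
t₃ = 7.603268 − (-0.720316)·(7.603268 − 6.800000) / (-0.720316 − (-12.290000)) = 7.603268 − (-0.578607)/(11.569684) = 7.653279
h(7.653279) = 0.042673
t₄ = 7.653279 − 0.042673·(7.653279 − 7.603268) / (0.042673 − (-0.720316)) = 7.653279 − (0.002134)/(0.762989) = 7.650482
h(7.650482) = -0.000132
t₅ = 7.650482 − (-0.000132)·(7.650482 − 7.653279) / (-0.000132 − 0.042673) = 7.650482 − (0.000000)/(-0.042805) = 7.650490

7.6033, 7.6533, 7.6505, 7.6505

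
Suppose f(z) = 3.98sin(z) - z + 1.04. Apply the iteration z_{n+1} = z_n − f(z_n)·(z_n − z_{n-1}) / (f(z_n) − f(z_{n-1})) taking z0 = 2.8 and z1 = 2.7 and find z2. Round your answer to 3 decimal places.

2.709

f(2.8) = -0.42675, f(2.7) = 0.04097
z2 = 2.70000 − 0.04097·(2.70000 − 2.80000) / (0.04097 − (-0.42675)) = 2.70000 − (-0.00410)/(0.46772) = 2.70876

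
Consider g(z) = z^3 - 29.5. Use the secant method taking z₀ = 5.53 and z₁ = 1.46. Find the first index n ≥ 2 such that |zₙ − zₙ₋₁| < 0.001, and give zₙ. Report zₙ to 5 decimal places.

g(5.53) = 139.6123770, g(1.46) = -26.3878640
z₂ = 1.4600000 − (-26.3878640)·(-4.0700000)/(-166.0002410) = 2.1069786;  |Δ| = 0.6469786
g(2.1069786) = -20.1463657
z₃ = 2.1069786 − (-20.1463657)·(0.6469786)/(6.2414983) = 4.1953022;  |Δ| = 2.0883236
g(4.1953022) = 44.3396689
z₄ = 4.1953022 − 44.3396689·(2.0883236)/(64.4860347) = 2.7594010;  |Δ| = 1.4359012
g(2.7594010) = -8.4891107
z₅ = 2.7594010 − (-8.4891107)·(-1.4359012)/(-52.8287796) = 2.9901374;  |Δ| = 0.2307364
g(2.9901374) = -2.7654157
z₆ = 2.9901374 − (-2.7654157)·(0.2307364)/(5.7236949) = 3.1016182;  |Δ| = 0.1114808
g(3.1016182) = 0.3376774
z₇ = 3.1016182 − 0.3376774·(0.1114808)/(3.1030932) = 3.0894869;  |Δ| = 0.0121313
g(3.0894869) = -0.0110656
z₈ = 3.0894869 − (-0.0110656)·(-0.0121313)/(-0.3487430) = 3.0898718;  |Δ| = 0.0003849
|z₈ − z₇| = 0.0003849 < 0.001

n = 8, zₙ = 3.08987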